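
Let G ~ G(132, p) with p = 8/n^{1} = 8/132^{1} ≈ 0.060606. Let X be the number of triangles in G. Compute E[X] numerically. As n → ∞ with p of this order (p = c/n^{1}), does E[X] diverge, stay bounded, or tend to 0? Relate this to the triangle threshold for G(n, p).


Number of potential triangles: C(132, 3) = 374660.
Each occurs with probability p³ ≈ (0.060606)³ ≈ 2.2261179e-04.
By linearity: E[X] = C(132, 3)·p³ ≈ 374660 · 2.2261179e-04 ≈ 83.40373.
Here α = 1, so p = 8/n is exactly at the triangle threshold p ~ 1/n. Asymptotically E[X] → c³/6 = 8³/6 = 256/3 ≈ 85.33333, a bounded constant. In this regime the triangle count is asymptotically Poisson(c³/6).

E[X] ≈ 83.40373; in regime p = Θ(1/n^{1}) E[X] stays bounded (at the triangle threshold p ~ 1/n).


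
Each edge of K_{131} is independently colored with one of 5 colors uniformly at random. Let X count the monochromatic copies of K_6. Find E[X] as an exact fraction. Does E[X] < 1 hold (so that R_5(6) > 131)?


E[X] = C(131, 6) · 5^{1 − 15} = 6249655776 · 5^{−14} = 6249655776/6103515625.
As a reduced fraction: E[X] = 6249655776/6103515625 ≈ 1.02394.
Is E[X] < 1? NO.
Since E[X] ≥ 1, the first-moment bound is inconclusive at n = 131; it does NOT by itself certify R_5(6) > 131.

E[X] = 6249655776/6103515625 ≈ 1.02394; E[X] ≥ 1; first-moment method inconclusive here.


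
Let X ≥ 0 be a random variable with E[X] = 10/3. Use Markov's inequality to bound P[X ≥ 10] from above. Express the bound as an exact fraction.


μ = E[X] = 10/3, a = 10.
Markov: P[X ≥ 10] ≤ μ/a = (10/3)/10 = 1/3.
Numerically: ≈ 0.333.
(Since a = 10 > μ = 3.333, the bound 1/3 is < 1 and informative.)

P[X ≥ 10] ≤ 1/3 ≈ 0.333.


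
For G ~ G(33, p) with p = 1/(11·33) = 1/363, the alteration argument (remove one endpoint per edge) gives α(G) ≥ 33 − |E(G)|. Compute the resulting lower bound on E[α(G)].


E[|E(G)|] = C(33, 2)·p = 528 · (1/363) = 16/11.
E[α(G)] ≥ n − E[|E(G)|] = 33 − 16/11 = 347/11.
Numerically: ≈ 31.5455.
(This is only a lower bound; the true E[α(G)] may be larger.)

E[α(G)] ≥ 347/11 ≈ 31.5455.


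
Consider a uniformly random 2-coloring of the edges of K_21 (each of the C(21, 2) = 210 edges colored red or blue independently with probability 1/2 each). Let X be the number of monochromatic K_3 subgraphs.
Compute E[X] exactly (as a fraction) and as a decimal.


Let X = Σ_S X_S over the C(21, 3) = 1330 subsets S of size 3, where X_S = 1 if the K_3 on S is monochromatic.
For a fixed S, the K_3 on S has C(3, 2) = 3 edges. P[all 3 edges red] = (1/2)^3, and likewise for blue, so P[monochromatic] = 2·(1/2)^3 = 2^{1 − 3} = 1/4.
By linearity: E[X] = C(21, 3) · 2^{1 − 3} = 1330 · 1/4 = 665/2.
Numerically: E[X] ≈ 332.500000.

E[X] = C(21,3)·2^(1−C(3,2)) = 665/2 ≈ 332.500000.


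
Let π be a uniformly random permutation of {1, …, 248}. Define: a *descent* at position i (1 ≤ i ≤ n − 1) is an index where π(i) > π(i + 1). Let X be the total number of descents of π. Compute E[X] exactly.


Write X = Σ X_I over i = 1, …, 247, with X_I the indicator of one descent.
There are 247 indicators.
For each fixed i, the pair (π(i), π(i+1)) is a uniformly random ordered pair of distinct values from {1, …, 248}; by symmetry P[π(i) > π(i+1)] = 1/2.
By linearity: E[X] = 247 · (1/2) = (248 − 1) · (1/2) = 247/2 ≈ 123.500.

E[X] = 247/2 = 123.500.


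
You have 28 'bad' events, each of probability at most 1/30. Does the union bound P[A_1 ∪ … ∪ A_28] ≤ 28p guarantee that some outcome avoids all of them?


Union bound: P[∪_{i=1}^{28} A_i] ≤ Σ_i P[A_i] ≤ 28·p = 28·(1/30) = 14/15.
Numerically: 14/15 ≈ 0.933333.
Is 14/15 < 1? YES.
Since P[∪ A_i] ≤ 14/15 < 1, the complement has P[∩ A_i^c] ≥ 1 − 14/15 = 1/15 > 0, so some outcome avoids every A_i.

28·p = 14/15 ≈ 0.933333; existence CERTIFIED by the union bound.


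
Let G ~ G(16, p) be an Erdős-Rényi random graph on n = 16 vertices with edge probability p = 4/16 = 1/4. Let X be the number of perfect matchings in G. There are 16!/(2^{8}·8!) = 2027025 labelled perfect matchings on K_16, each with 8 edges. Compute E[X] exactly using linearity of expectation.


K_16 has 16!/(2^{8}·8!) = 2027025 labelled perfect matchings.
For each such perfect matching H, let X_H = 1 if all 8 edges of H are present in G. Then P[X_H = 1] = p^{8} = (1/4)^{8} = 1/65536.
By linearity: E[X] = Σ_H E[X_H] = 2027025 · p^{8} = 2027025 · 1/65536 = 2027025/65536.
Numerically: E[X] ≈ 30.93.

E[X] = 2027025 · (1/4)^{8} = 2027025/65536 ≈ 30.93.


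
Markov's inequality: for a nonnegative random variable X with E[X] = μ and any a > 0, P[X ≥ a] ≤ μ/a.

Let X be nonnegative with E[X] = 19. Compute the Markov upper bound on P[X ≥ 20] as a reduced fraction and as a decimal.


μ = E[X] = 19, a = 20.
Markov: P[X ≥ 20] ≤ μ/a = (19)/20 = 19/20.
Numerically: ≈ 0.95000.
(Since a = 20 > μ = 19.00000, the bound 19/20 is < 1 and informative.)

P[X ≥ 20] ≤ 19/20 ≈ 0.95000.


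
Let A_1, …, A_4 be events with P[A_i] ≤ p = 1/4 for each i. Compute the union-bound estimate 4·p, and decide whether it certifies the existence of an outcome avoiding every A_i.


Union bound: P[∪_{i=1}^{4} A_i] ≤ Σ_i P[A_i] ≤ 4·p = 4·(1/4) = 1.
Numerically: 1 ≈ 1.000.
Is 1 < 1? NO.
Since the bound 1 is ≥ 1, the union bound is uninformative here; it does NOT by itself certify existence.

4·p = 1 ≈ 1.000; existence NOT certified by the union bound.


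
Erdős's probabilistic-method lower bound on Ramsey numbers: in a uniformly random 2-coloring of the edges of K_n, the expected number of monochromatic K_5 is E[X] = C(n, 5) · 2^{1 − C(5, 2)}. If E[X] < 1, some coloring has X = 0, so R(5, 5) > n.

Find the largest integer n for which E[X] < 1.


We need C(n, 5) · 2^{1 − 10} < 1, i.e. C(n, 5) < 2^{10 − 1} = 512.
Check values of n near the boundary:
  n = 9: C(9, 5) = 126; 126 < 512? YES
  n = 10: C(10, 5) = 252; 252 < 512? YES
  n = 11: C(11, 5) = 462; 462 < 512? YES
  n = 12: C(12, 5) = 792; 792 < 512? NO
  n = 13: C(13, 5) = 1287; 1287 < 512? NO
The largest n with C(n, 5) < 512 is n = 11 (where E[X] = 231/256 ≈ 0.902). Hence R(5, 5) > 11, i.e. R(5, 5) ≥ 12.

Largest n = 11; hence R(5, 5) > 11.


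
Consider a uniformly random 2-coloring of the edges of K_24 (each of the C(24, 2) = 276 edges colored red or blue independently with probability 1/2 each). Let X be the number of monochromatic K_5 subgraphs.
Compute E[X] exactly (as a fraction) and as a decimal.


Let X = Σ_S X_S over the C(24, 5) = 42504 subsets S of size 5, where X_S = 1 if the K_5 on S is monochromatic.
For a fixed S, the K_5 on S has C(5, 2) = 10 edges. P[all 10 edges red] = (1/2)^10, and likewise for blue, so P[monochromatic] = 2·(1/2)^10 = 2^{1 − 10} = 1/512.
By linearity: E[X] = C(24, 5) · 2^{1 − 10} = 42504 · 1/512 = 5313/64.
Numerically: E[X] ≈ 83.0156.

E[X] = C(24,5)·2^(1−C(5,2)) = 5313/64 ≈ 83.0156.


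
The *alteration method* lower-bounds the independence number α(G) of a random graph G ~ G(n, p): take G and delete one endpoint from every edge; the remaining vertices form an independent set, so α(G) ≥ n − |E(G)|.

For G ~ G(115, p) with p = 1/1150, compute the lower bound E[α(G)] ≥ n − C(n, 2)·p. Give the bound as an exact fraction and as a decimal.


E[|E(G)|] = C(115, 2)·p = 6555 · (1/1150) = 57/10.
E[α(G)] ≥ n − E[|E(G)|] = 115 − 57/10 = 1093/10.
Numerically: ≈ 109.30000.
(This is only a lower bound; the true E[α(G)] may be larger.)

E[α(G)] ≥ 1093/10 ≈ 109.30000.


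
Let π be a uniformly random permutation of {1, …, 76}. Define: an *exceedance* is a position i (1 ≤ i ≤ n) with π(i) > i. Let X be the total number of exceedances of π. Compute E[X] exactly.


Write X = Σ_{i=1}^{76} X_i, where X_i = 1_{π(i) > i}.
For each fixed i, π(i) is uniform over {1, …, 76} (marginal of a uniform permutation), so P[π(i) > i] = (n − i)/n. Summing: Σ_{i=1}^{76} (n − i)/n = (0 + 1 + … + 75)/76 = 76(76 − 1)/(2·76) = (76 − 1)/2.
Hence E[X] = Σ_{i=1}^{76} (76 − i)/76 = 75/2 ≈ 37.50000.

E[X] = 75/2 = 37.50000.


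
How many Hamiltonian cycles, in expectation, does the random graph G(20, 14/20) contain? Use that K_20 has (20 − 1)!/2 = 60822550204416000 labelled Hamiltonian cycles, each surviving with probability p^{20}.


K_20 has (20 − 1)!/2 = 60822550204416000 labelled Hamiltonian cycles.
For each such Hamiltonian cycle H, let X_H = 1 if all 20 edges of H are present in G. Then P[X_H = 1] = p^{20} = (7/10)^{20} = 79792266297612001/100000000000000000000.
By linearity of expectation: E[X] = Σ_H E[X_H] = 60822550204416000 · p^{20} = 60822550204416000 · 79792266297612001/100000000000000000000 = 1184855742873690605203907421/24414062500000.
Numerically: E[X] ≈ 4.85317e+13.

E[X] = 60822550204416000 · (7/10)^{20} = 1184855742873690605203907421/24414062500000 ≈ 4.85317e+13.


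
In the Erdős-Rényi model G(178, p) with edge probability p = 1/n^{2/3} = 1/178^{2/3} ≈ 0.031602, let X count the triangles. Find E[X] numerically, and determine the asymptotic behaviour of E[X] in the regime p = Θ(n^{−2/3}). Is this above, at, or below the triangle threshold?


Number of potential triangles: C(178, 3) = 924176.
Each occurs with probability p³ ≈ (0.031602)³ ≈ 3.1561672e-05.
By linearity: E[X] = C(178, 3)·p³ ≈ 924176 · 3.1561672e-05 ≈ 29.16854.
Since α = 2/3 < 1, p = c/n^{2/3} ≫ 1/n is above the triangle threshold p ~ 1/n. Asymptotically E[X] ~ (c³/6)·n^{3(1−α)} = (1³/6)·n^{1} → ∞; triangles are abundant w.h.p.

E[X] ≈ 29.16854; in regime p = Θ(1/n^{2/3}) E[X] diverges (above the triangle threshold p ~ 1/n).


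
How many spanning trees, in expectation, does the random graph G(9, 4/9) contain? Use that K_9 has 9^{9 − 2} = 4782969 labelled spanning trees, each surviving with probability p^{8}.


K_9 has 9^{9 − 2} = 4782969 labelled spanning trees.
For each such spanning tree H, let X_H = 1 if all 8 edges of H are present in G. Then P[X_H = 1] = p^{8} = (4/9)^{8} = 65536/43046721.
By linearity: E[X] = Σ_H E[X_H] = 4782969 · p^{8} = 4782969 · 65536/43046721 = 65536/9.
Numerically: E[X] ≈ 7281.78.

E[X] = 4782969 · (4/9)^{8} = 65536/9 ≈ 7281.78.


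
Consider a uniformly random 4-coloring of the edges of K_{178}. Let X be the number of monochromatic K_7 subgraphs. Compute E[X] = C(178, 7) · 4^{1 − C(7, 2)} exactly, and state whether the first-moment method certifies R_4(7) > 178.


E[X] = C(178, 7) · 4^{1 − 21} = 996867063280 · 4^{−20} = 996867063280/1099511627776.
As a reduced fraction: E[X] = 62304191455/68719476736 ≈ 0.9066453.
Is E[X] < 1? YES.
Since E[X] < 1, there exists a 4-coloring of K_{178} with no monochromatic K_7; hence R_4(7) > 178.

E[X] = 62304191455/68719476736 ≈ 0.9066453; E[X] < 1, so R_4(7) > 178.


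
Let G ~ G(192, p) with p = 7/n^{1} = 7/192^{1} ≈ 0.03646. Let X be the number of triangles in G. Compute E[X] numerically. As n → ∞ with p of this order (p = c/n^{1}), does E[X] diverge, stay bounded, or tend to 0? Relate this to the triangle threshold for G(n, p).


Number of potential triangles: C(192, 3) = 1161280.
Each occurs with probability p³ ≈ (0.03646)³ ≈ 4.846078e-05.
By linearity: E[X] = C(192, 3)·p³ ≈ 1161280 · 4.846078e-05 ≈ 56.2765.
Here α = 1, so p = 7/n is exactly at the triangle threshold p ~ 1/n. Asymptotically E[X] → c³/6 = 7³/6 = 343/6 ≈ 57.1667, a bounded constant. In this regime the triangle count is asymptotically Poisson(c³/6).

E[X] ≈ 56.2765; in regime p = Θ(1/n^{1}) E[X] stays bounded (at the triangle threshold p ~ 1/n).


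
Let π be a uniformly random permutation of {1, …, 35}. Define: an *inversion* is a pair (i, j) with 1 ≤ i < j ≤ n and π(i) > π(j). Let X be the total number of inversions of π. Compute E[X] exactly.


Write X = Σ X_I over the C(35, 2) = 595 pairs i < j, with X_I the indicator of one inversion.
There are 595 indicators.
For each fixed pair i < j, the values π(i) and π(j) are two distinct elements of {1, …, 35} in uniformly random order; by symmetry P[π(i) > π(j)] = 1/2.
By linearity: E[X] = 595 · (1/2) = C(35, 2) · (1/2) = 595/2 = 595/2 ≈ 297.50000.

E[X] = 595/2 = 297.50000.


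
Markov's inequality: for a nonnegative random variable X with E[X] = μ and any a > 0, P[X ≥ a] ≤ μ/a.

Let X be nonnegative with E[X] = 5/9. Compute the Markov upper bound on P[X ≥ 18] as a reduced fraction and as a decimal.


μ = E[X] = 5/9, a = 18.
Markov: P[X ≥ 18] ≤ μ/a = (5/9)/18 = 5/162.
Numerically: ≈ 0.031.
(Since a = 18 > μ = 0.556, the bound 5/162 is < 1 and informative.)

P[X ≥ 18] ≤ 5/162 ≈ 0.031.


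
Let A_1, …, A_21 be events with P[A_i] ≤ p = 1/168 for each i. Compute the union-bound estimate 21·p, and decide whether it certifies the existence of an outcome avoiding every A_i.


Union bound: P[∪_{i=1}^{21} A_i] ≤ Σ_i P[A_i] ≤ 21·p = 21·(1/168) = 1/8.
Numerically: 1/8 ≈ 0.125.
Is 1/8 < 1? YES.
Since P[∪ A_i] ≤ 1/8 < 1, the complement has P[∩ A_i^c] ≥ 1 − 1/8 = 7/8 > 0, so some outcome avoids every A_i.

21·p = 1/8 ≈ 0.125; existence CERTIFIED by the union bound.


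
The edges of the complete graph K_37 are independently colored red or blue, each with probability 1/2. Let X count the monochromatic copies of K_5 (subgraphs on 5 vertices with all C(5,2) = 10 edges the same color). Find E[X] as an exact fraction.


Let X = Σ_S X_S over the C(37, 5) = 435897 subsets S of size 5, where X_S = 1 if the K_5 on S is monochromatic.
For a fixed S, the K_5 on S has C(5, 2) = 10 edges. P[all 10 edges red] = (1/2)^10, and likewise for blue, so P[monochromatic] = 2·(1/2)^10 = 2^{1 − 10} = 1/512.
Summing: E[X] = C(37, 5) · 2^{1 − 10} = 435897 · 1/512 = 435897/512.
Numerically: E[X] ≈ 851.36133.

E[X] = C(37,5)·2^(1−C(5,2)) = 435897/512 ≈ 851.36133.


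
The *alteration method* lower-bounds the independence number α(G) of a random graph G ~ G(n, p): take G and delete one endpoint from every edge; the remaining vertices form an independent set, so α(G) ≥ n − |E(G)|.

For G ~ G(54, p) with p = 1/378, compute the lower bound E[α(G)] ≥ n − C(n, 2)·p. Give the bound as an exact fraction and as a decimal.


E[|E(G)|] = C(54, 2)·p = 1431 · (1/378) = 53/14.
E[α(G)] ≥ n − E[|E(G)|] = 54 − 53/14 = 703/14.
Numerically: ≈ 50.214.
(This is only a lower bound; the true E[α(G)] may be larger.)

E[α(G)] ≥ 703/14 ≈ 50.214.


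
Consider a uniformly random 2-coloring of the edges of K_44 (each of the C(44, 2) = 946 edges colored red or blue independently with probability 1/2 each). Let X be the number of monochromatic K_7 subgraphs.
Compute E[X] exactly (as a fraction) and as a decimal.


Let X = Σ_S X_S over the C(44, 7) = 38320568 subsets S of size 7, where X_S = 1 if the K_7 on S is monochromatic.
For a fixed S, the K_7 on S has C(7, 2) = 21 edges. P[all 21 edges red] = (1/2)^21, and likewise for blue, so P[monochromatic] = 2·(1/2)^21 = 2^{1 − 21} = 1/1048576.
By linearity: E[X] = C(44, 7) · 2^{1 − 21} = 38320568 · 1/1048576 = 4790071/131072.
Numerically: E[X] ≈ 36.545.

E[X] = C(44,7)·2^(1−C(7,2)) = 4790071/131072 ≈ 36.545.


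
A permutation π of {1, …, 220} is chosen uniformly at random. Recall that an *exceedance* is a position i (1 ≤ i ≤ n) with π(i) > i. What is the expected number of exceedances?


Write X = Σ_{i=1}^{220} X_i, where X_i = 1_{π(i) > i}.
For each fixed i, π(i) is uniform over {1, …, 220} (marginal of a uniform permutation), so P[π(i) > i] = (n − i)/n. Summing: Σ_{i=1}^{220} (n − i)/n = (0 + 1 + … + 219)/220 = 220(220 − 1)/(2·220) = (220 − 1)/2.
Hence E[X] = Σ_{i=1}^{220} (220 − i)/220 = 219/2 ≈ 109.5000.

E[X] = 219/2 = 109.5000.


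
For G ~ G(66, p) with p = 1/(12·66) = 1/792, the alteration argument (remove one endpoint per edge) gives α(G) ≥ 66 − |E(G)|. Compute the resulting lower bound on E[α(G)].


E[|E(G)|] = C(66, 2)·p = 2145 · (1/792) = 65/24.
E[α(G)] ≥ n − E[|E(G)|] = 66 − 65/24 = 1519/24.
Numerically: ≈ 63.2917.
(This is only a lower bound; the true E[α(G)] may be larger.)

E[α(G)] ≥ 1519/24 ≈ 63.2917.


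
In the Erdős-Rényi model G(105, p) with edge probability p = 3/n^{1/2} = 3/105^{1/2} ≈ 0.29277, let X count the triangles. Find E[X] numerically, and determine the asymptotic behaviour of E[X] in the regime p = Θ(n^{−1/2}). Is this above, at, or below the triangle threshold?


Number of potential triangles: C(105, 3) = 187460.
Each occurs with probability p³ ≈ (0.29277)³ ≈ 2.5094573e-02.
By linearity: E[X] = C(105, 3)·p³ ≈ 187460 · 2.5094573e-02 ≈ 4704.22871.
Since α = 1/2 < 1, p = c/n^{1/2} ≫ 1/n is above the triangle threshold p ~ 1/n. Asymptotically E[X] ~ (c³/6)·n^{3(1−α)} = (3³/6)·n^{1.5} → ∞; triangles are abundant w.h.p.

E[X] ≈ 4704.22871; in regime p = Θ(1/n^{1/2}) E[X] diverges (above the triangle threshold p ~ 1/n).


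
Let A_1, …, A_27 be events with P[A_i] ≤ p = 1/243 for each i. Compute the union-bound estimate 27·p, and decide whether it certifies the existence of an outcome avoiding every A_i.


Union bound: P[∪_{i=1}^{27} A_i] ≤ Σ_i P[A_i] ≤ 27·p = 27·(1/243) = 1/9.
Numerically: 1/9 ≈ 0.11111.
Is 1/9 < 1? YES.
Since P[∪ A_i] ≤ 1/9 < 1, the complement has P[∩ A_i^c] ≥ 1 − 1/9 = 8/9 > 0, so some outcome avoids every A_i.

27·p = 1/9 ≈ 0.11111; existence CERTIFIED by the union bound.


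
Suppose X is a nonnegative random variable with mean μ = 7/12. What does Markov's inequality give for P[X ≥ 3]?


μ = E[X] = 7/12, a = 3.
Markov: P[X ≥ 3] ≤ μ/a = (7/12)/3 = 7/36.
Numerically: ≈ 0.194.
(Since a = 3 > μ = 0.583, the bound 7/36 is < 1 and informative.)

P[X ≥ 3] ≤ 7/36 ≈ 0.194.


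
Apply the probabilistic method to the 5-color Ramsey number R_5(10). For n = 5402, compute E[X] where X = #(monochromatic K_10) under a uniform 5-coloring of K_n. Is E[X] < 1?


E[X] = C(5402, 10) · 5^{1 − 45} = 5783128765113072203495407534935 · 5^{−44} = 5783128765113072203495407534935/5684341886080801486968994140625.
As a reduced fraction: E[X] = 1156625753022614440699081506987/1136868377216160297393798828125 ≈ 1.017379.
Is E[X] < 1? NO.
Since E[X] ≥ 1, the first-moment bound is inconclusive at n = 5402; it does NOT by itself certify R_5(10) > 5402.

E[X] = 1156625753022614440699081506987/1136868377216160297393798828125 ≈ 1.017379; E[X] ≥ 1; first-moment method inconclusive here.


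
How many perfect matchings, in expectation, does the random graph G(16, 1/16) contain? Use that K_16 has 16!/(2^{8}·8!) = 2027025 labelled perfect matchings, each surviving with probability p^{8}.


K_16 has 16!/(2^{8}·8!) = 2027025 labelled perfect matchings.
For each such perfect matching H, let X_H = 1 if all 8 edges of H are present in G. Then P[X_H = 1] = p^{8} = (1/16)^{8} = 1/4294967296.
By linearity of expectation: E[X] = Σ_H E[X_H] = 2027025 · p^{8} = 2027025 · 1/4294967296 = 2027025/4294967296.
Numerically: E[X] ≈ 0.000472.

E[X] = 2027025 · (1/16)^{8} = 2027025/4294967296 ≈ 0.000472.


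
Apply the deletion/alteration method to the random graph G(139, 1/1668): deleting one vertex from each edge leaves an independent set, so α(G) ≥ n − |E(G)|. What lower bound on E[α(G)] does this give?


E[|E(G)|] = C(139, 2)·p = 9591 · (1/1668) = 23/4.
E[α(G)] ≥ n − E[|E(G)|] = 139 − 23/4 = 533/4.
Numerically: ≈ 133.250.
(This is only a lower bound; the true E[α(G)] may be larger.)

E[α(G)] ≥ 533/4 ≈ 133.250.


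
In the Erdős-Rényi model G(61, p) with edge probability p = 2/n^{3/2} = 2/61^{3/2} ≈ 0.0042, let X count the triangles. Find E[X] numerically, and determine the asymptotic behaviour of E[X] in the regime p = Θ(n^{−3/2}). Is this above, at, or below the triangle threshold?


Number of potential triangles: C(61, 3) = 35990.
Each occurs with probability p³ ≈ (0.0042)³ ≈ 7.39785e-08.
By linearity: E[X] = C(61, 3)·p³ ≈ 35990 · 7.39785e-08 ≈ 0.003.
Since α = 3/2 > 1, p = c/n^{3/2} = o(1/n) is below the triangle threshold p ~ 1/n. Asymptotically E[X] ~ (c³/6)·n^{3(1−α)} = (2³/6)·n^{-1.5} → 0, so by Markov's inequality G has no triangles w.h.p.

E[X] ≈ 0.003; in regime p = Θ(1/n^{3/2}) E[X] tends to 0 (below the triangle threshold p ~ 1/n).


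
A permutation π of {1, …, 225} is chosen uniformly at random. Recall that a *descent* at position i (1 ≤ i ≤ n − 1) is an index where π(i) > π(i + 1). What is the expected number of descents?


Write X = Σ X_I over i = 1, …, 224, with X_I the indicator of one descent.
There are 224 indicators.
For each fixed i, the pair (π(i), π(i+1)) is a uniformly random ordered pair of distinct values from {1, …, 225}; by symmetry P[π(i) > π(i+1)] = 1/2.
By linearity: E[X] = 224 · (1/2) = (225 − 1) · (1/2) = 112 ≈ 112.000.

E[X] = 112 = 112.000.


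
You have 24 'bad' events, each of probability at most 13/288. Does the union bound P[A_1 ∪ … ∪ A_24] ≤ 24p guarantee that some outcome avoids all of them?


Union bound: P[∪_{i=1}^{24} A_i] ≤ Σ_i P[A_i] ≤ 24·p = 24·(13/288) = 13/12.
Numerically: 13/12 ≈ 1.083333.
Is 13/12 < 1? NO.
Since the bound 13/12 is ≥ 1, the union bound is uninformative here; it does NOT by itself certify existence.

24·p = 13/12 ≈ 1.083333; existence NOT certified by the union bound.


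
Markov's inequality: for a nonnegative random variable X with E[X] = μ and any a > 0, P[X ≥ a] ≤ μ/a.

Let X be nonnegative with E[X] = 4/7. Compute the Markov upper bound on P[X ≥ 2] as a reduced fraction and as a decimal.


μ = E[X] = 4/7, a = 2.
Markov: P[X ≥ 2] ≤ μ/a = (4/7)/2 = 2/7.
Numerically: ≈ 0.28571.
(Since a = 2 > μ = 0.57143, the bound 2/7 is < 1 and informative.)

P[X ≥ 2] ≤ 2/7 ≈ 0.28571.


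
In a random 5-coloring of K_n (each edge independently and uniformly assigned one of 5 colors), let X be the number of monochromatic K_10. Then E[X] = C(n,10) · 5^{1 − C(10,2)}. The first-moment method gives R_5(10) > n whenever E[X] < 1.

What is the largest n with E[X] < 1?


We need C(n, 10) · 5^{1 − 45} < 1, i.e. C(n, 10) < 5^{45 − 1} = 5684341886080801486968994140625.
Check values of n near the boundary:
  n = 5386: C(5386, 10) = 5613966214234562222231428510561; 5613966214234562222231428510561 < 5684341886080801486968994140625? YES
  n = 5387: C(5387, 10) = 5624406917627224603154306376491; 5624406917627224603154306376491 < 5684341886080801486968994140625? YES
  n = 5388: C(5388, 10) = 5634865093375880654852250419586; 5634865093375880654852250419586 < 5684341886080801486968994140625? YES
  n = 5389: C(5389, 10) = 5645340767466558997768874792926; 5645340767466558997768874792926 < 5684341886080801486968994140625? YES
  n = 5390: C(5390, 10) = 5655833965919099070255434039753; 5655833965919099070255434039753 < 5684341886080801486968994140625? YES
  n = 5391: C(5391, 10) = 5666344714787188828795213697883; 5666344714787188828795213697883 < 5684341886080801486968994140625? YES
  n = 5392: C(5392, 10) = 5676873040158402483252283957448; 5676873040158402483252283957448 < 5684341886080801486968994140625? YES
  n = 5393: C(5393, 10) = 5687418968154238267170642278008; 5687418968154238267170642278008 < 5684341886080801486968994140625? NO
  n = 5394: C(5394, 10) = 5697982524930156243149785372878; 5697982524930156243149785372878 < 5684341886080801486968994140625? NO
The largest n with C(n, 10) < 5684341886080801486968994140625 is n = 5392 (where E[X] = 5676873040158402483252283957448/5684341886080801486968994140625 ≈ 0.9986861). Hence R_5(10) > 5392, i.e. R_5(10) ≥ 5393.

Largest n = 5392; hence R_5(10) > 5392.


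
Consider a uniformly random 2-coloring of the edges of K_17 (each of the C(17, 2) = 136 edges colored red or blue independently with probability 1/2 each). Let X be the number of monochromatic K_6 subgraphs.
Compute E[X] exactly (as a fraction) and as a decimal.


Let X = Σ_S X_S over the C(17, 6) = 12376 subsets S of size 6, where X_S = 1 if the K_6 on S is monochromatic.
For a fixed S, the K_6 on S has C(6, 2) = 15 edges. P[all 15 edges red] = (1/2)^15, and likewise for blue, so P[monochromatic] = 2·(1/2)^15 = 2^{1 − 15} = 1/16384.
By linearity: E[X] = C(17, 6) · 2^{1 − 15} = 12376 · 1/16384 = 1547/2048.
Numerically: E[X] ≈ 0.75537.

E[X] = C(17,6)·2^(1−C(6,2)) = 1547/2048 ≈ 0.75537.


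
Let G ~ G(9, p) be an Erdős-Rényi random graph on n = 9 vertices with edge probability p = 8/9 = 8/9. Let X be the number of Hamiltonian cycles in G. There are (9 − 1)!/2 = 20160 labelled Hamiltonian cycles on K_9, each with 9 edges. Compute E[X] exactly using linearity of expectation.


K_9 has (9 − 1)!/2 = 20160 labelled Hamiltonian cycles.
For each such Hamiltonian cycle H, let X_H = 1 if all 9 edges of H are present in G. Then P[X_H = 1] = p^{9} = (8/9)^{9} = 134217728/387420489.
By linearity of expectation: E[X] = Σ_H E[X_H] = 20160 · p^{9} = 20160 · 134217728/387420489 = 300647710720/43046721.
Numerically: E[X] ≈ 6984.

E[X] = 20160 · (8/9)^{9} = 300647710720/43046721 ≈ 6984.


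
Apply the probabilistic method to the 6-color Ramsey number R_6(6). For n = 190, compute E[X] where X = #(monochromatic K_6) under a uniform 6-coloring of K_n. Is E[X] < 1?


E[X] = C(190, 6) · 6^{1 − 15} = 60334683255 · 6^{−14} = 60334683255/78364164096.
As a reduced fraction: E[X] = 6703853695/8707129344 ≈ 0.770.
Is E[X] < 1? YES.
Since E[X] < 1, there exists a 6-coloring of K_{190} with no monochromatic K_6; hence R_6(6) > 190.

E[X] = 6703853695/8707129344 ≈ 0.770; E[X] < 1, so R_6(6) > 190.


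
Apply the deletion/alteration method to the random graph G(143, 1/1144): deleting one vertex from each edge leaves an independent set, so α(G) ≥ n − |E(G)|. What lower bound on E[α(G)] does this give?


E[|E(G)|] = C(143, 2)·p = 10153 · (1/1144) = 71/8.
E[α(G)] ≥ n − E[|E(G)|] = 143 − 71/8 = 1073/8.
Numerically: ≈ 134.12500.
(This is only a lower bound; the true E[α(G)] may be larger.)

E[α(G)] ≥ 1073/8 ≈ 134.12500.


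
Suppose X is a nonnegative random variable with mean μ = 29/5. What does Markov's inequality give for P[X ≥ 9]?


μ = E[X] = 29/5, a = 9.
Markov: P[X ≥ 9] ≤ μ/a = (29/5)/9 = 29/45.
Numerically: ≈ 0.644.
(Since a = 9 > μ = 5.800, the bound 29/45 is < 1 and informative.)

P[X ≥ 9] ≤ 29/45 ≈ 0.644.


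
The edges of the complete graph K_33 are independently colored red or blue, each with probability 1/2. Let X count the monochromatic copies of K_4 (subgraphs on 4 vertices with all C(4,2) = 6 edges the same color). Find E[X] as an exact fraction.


Let X = Σ_S X_S over the C(33, 4) = 40920 subsets S of size 4, where X_S = 1 if the K_4 on S is monochromatic.
For a fixed S, the K_4 on S has C(4, 2) = 6 edges. P[all 6 edges red] = (1/2)^6, and likewise for blue, so P[monochromatic] = 2·(1/2)^6 = 2^{1 − 6} = 1/32.
Summing: E[X] = C(33, 4) · 2^{1 − 6} = 40920 · 1/32 = 5115/4.
Numerically: E[X] ≈ 1278.750000.

E[X] = C(33,4)·2^(1−C(4,2)) = 5115/4 ≈ 1278.750000.


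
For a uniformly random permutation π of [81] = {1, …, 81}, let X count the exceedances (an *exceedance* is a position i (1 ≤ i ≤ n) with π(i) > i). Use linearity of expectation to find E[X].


Write X = Σ_{i=1}^{81} X_i, where X_i = 1_{π(i) > i}.
For each fixed i, π(i) is uniform over {1, …, 81} (marginal of a uniform permutation), so P[π(i) > i] = (n − i)/n. Summing: Σ_{i=1}^{81} (n − i)/n = (0 + 1 + … + 80)/81 = 81(81 − 1)/(2·81) = (81 − 1)/2.
Hence E[X] = Σ_{i=1}^{81} (81 − i)/81 = 40 ≈ 40.000.

E[X] = 40 = 40.000.


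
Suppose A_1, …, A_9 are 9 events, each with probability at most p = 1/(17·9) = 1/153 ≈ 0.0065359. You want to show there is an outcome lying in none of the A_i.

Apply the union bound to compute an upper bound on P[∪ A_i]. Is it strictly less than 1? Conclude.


Union bound: P[∪_{i=1}^{9} A_i] ≤ Σ_i P[A_i] ≤ 9·p = 9·(1/153) = 1/17.
Numerically: 1/17 ≈ 0.0588235.
Is 1/17 < 1? YES.
Since P[∪ A_i] ≤ 1/17 < 1, the complement has P[∩ A_i^c] ≥ 1 − 1/17 = 16/17 > 0, so some outcome avoids every A_i.

9·p = 1/17 ≈ 0.0588235; existence CERTIFIED by the union bound.


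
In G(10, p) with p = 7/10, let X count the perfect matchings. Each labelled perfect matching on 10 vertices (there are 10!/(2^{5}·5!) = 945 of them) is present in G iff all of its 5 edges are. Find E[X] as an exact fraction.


K_10 has 10!/(2^{5}·5!) = 945 labelled perfect matchings.
For each such perfect matching H, let X_H = 1 if all 5 edges of H are present in G. Then P[X_H = 1] = p^{5} = (7/10)^{5} = 16807/100000.
Summing the indicators: E[X] = Σ_H E[X_H] = 945 · p^{5} = 945 · 16807/100000 = 3176523/20000.
Numerically: E[X] ≈ 158.8.

E[X] = 945 · (7/10)^{5} = 3176523/20000 ≈ 158.8.


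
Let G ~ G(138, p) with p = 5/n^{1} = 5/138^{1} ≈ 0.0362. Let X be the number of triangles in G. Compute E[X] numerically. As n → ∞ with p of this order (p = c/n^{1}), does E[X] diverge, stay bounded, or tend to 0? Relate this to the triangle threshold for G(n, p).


Number of potential triangles: C(138, 3) = 428536.
Each occurs with probability p³ ≈ (0.0362)³ ≈ 4.75634e-05.
By linearity: E[X] = C(138, 3)·p³ ≈ 428536 · 4.75634e-05 ≈ 20.383.
Here α = 1, so p = 5/n is exactly at the triangle threshold p ~ 1/n. Asymptotically E[X] → c³/6 = 5³/6 = 125/6 ≈ 20.833, a bounded constant. In this regime the triangle count is asymptotically Poisson(c³/6).

E[X] ≈ 20.383; in regime p = Θ(1/n^{1}) E[X] stays bounded (at the triangle threshold p ~ 1/n).


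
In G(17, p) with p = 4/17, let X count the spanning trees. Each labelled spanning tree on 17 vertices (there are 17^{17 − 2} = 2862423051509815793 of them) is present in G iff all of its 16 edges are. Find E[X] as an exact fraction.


K_17 has 17^{17 − 2} = 2862423051509815793 labelled spanning trees.
For each such spanning tree H, let X_H = 1 if all 16 edges of H are present in G. Then P[X_H = 1] = p^{16} = (4/17)^{16} = 4294967296/48661191875666868481.
By linearity of expectation: E[X] = Σ_H E[X_H] = 2862423051509815793 · p^{16} = 2862423051509815793 · 4294967296/48661191875666868481 = 4294967296/17.
Numerically: E[X] ≈ 2.5265e+08.

E[X] = 2862423051509815793 · (4/17)^{16} = 4294967296/17 ≈ 2.5265e+08.


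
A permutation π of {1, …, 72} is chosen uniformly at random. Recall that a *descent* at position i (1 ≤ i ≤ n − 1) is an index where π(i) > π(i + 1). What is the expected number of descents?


Write X = Σ X_I over i = 1, …, 71, with X_I the indicator of one descent.
There are 71 indicators.
For each fixed i, the pair (π(i), π(i+1)) is a uniformly random ordered pair of distinct values from {1, …, 72}; by symmetry P[π(i) > π(i+1)] = 1/2.
By linearity: E[X] = 71 · (1/2) = (72 − 1) · (1/2) = 71/2 ≈ 35.50000.

E[X] = 71/2 = 35.50000.


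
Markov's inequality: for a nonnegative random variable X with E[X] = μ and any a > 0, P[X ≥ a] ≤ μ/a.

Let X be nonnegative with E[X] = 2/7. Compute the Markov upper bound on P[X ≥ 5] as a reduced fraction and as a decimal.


μ = E[X] = 2/7, a = 5.
Markov: P[X ≥ 5] ≤ μ/a = (2/7)/5 = 2/35.
Numerically: ≈ 0.0571.
(Since a = 5 > μ = 0.2857, the bound 2/35 is < 1 and informative.)

P[X ≥ 5] ≤ 2/35 ≈ 0.0571.


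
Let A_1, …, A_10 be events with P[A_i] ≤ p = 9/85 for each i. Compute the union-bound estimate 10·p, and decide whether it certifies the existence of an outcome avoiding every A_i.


Union bound: P[∪_{i=1}^{10} A_i] ≤ Σ_i P[A_i] ≤ 10·p = 10·(9/85) = 18/17.
Numerically: 18/17 ≈ 1.0588235.
Is 18/17 < 1? NO.
Since the bound 18/17 is ≥ 1, the union bound is uninformative here; it does NOT by itself certify existence.

10·p = 18/17 ≈ 1.0588235; existence NOT certified by the union bound.


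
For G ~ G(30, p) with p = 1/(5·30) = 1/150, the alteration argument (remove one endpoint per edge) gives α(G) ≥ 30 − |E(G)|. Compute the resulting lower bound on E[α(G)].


E[|E(G)|] = C(30, 2)·p = 435 · (1/150) = 29/10.
E[α(G)] ≥ n − E[|E(G)|] = 30 − 29/10 = 271/10.
Numerically: ≈ 27.1000.
(This is only a lower bound; the true E[α(G)] may be larger.)

E[α(G)] ≥ 271/10 ≈ 27.1000.


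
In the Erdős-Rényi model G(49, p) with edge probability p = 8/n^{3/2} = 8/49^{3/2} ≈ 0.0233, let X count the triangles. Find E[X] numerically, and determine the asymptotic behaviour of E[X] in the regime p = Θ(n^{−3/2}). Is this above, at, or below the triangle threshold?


Number of potential triangles: C(49, 3) = 18424.
Each occurs with probability p³ ≈ (0.0233)³ ≈ 1.26878e-05.
By linearity: E[X] = C(49, 3)·p³ ≈ 18424 · 1.26878e-05 ≈ 0.234.
Since α = 3/2 > 1, p = c/n^{3/2} = o(1/n) is below the triangle threshold p ~ 1/n. Asymptotically E[X] ~ (c³/6)·n^{3(1−α)} = (8³/6)·n^{-1.5} → 0, so by Markov's inequality G has no triangles w.h.p.

E[X] ≈ 0.234; in regime p = Θ(1/n^{3/2}) E[X] tends to 0 (below the triangle threshold p ~ 1/n).


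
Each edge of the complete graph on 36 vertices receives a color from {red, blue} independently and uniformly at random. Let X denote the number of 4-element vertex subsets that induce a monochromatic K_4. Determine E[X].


Let X = Σ_S X_S over the C(36, 4) = 58905 subsets S of size 4, where X_S = 1 if the K_4 on S is monochromatic.
For a fixed S, the K_4 on S has C(4, 2) = 6 edges. P[all 6 edges red] = (1/2)^6, and likewise for blue, so P[monochromatic] = 2·(1/2)^6 = 2^{1 − 6} = 1/32.
By linearity of expectation: E[X] = C(36, 4) · 2^{1 − 6} = 58905 · 1/32 = 58905/32.
Numerically: E[X] ≈ 1840.781.

E[X] = C(36,4)·2^(1−C(4,2)) = 58905/32 ≈ 1840.781.


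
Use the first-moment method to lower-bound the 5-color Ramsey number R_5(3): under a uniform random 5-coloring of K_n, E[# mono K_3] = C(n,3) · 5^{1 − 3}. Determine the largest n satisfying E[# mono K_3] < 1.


We need C(n, 3) · 5^{1 − 3} < 1, i.e. C(n, 3) < 5^{3 − 1} = 25.
Check values of n near the boundary:
  n = 3: C(3, 3) = 1; 1 < 25? YES
  n = 4: C(4, 3) = 4; 4 < 25? YES
  n = 5: C(5, 3) = 10; 10 < 25? YES
  n = 6: C(6, 3) = 20; 20 < 25? YES
  n = 7: C(7, 3) = 35; 35 < 25? NO
  n = 8: C(8, 3) = 56; 56 < 25? NO
  n = 9: C(9, 3) = 84; 84 < 25? NO
The largest n with C(n, 3) < 25 is n = 6 (where E[X] = 4/5 ≈ 0.8000000). Hence R_5(3) > 6, i.e. R_5(3) ≥ 7.

Largest n = 6; hence R_5(3) > 6.


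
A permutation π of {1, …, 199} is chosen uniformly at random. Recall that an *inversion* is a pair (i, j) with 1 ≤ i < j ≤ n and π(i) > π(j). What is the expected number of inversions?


Write X = Σ X_I over the C(199, 2) = 19701 pairs i < j, with X_I the indicator of one inversion.
There are 19701 indicators.
For each fixed pair i < j, the values π(i) and π(j) are two distinct elements of {1, …, 199} in uniformly random order; by symmetry P[π(i) > π(j)] = 1/2.
By linearity: E[X] = 19701 · (1/2) = C(199, 2) · (1/2) = 19701/2 = 19701/2 ≈ 9850.5000.

E[X] = 19701/2 = 9850.5000.


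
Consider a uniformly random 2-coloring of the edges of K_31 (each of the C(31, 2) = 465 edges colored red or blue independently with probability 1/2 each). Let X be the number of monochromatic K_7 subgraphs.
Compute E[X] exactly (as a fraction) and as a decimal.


Let X = Σ_S X_S over the C(31, 7) = 2629575 subsets S of size 7, where X_S = 1 if the K_7 on S is monochromatic.
For a fixed S, the K_7 on S has C(7, 2) = 21 edges. P[all 21 edges red] = (1/2)^21, and likewise for blue, so P[monochromatic] = 2·(1/2)^21 = 2^{1 − 21} = 1/1048576.
By linearity: E[X] = C(31, 7) · 2^{1 − 21} = 2629575 · 1/1048576 = 2629575/1048576.
Numerically: E[X] ≈ 2.507758.

E[X] = C(31,7)·2^(1−C(7,2)) = 2629575/1048576 ≈ 2.507758.


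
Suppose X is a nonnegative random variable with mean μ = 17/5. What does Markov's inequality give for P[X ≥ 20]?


μ = E[X] = 17/5, a = 20.
Markov: P[X ≥ 20] ≤ μ/a = (17/5)/20 = 17/100.
Numerically: ≈ 0.170000.
(Since a = 20 > μ = 3.400000, the bound 17/100 is < 1 and informative.)

P[X ≥ 20] ≤ 17/100 ≈ 0.170000.


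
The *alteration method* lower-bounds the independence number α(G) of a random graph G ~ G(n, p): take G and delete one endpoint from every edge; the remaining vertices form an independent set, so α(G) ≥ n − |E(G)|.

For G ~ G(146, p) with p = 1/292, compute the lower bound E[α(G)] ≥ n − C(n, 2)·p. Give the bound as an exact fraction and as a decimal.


E[|E(G)|] = C(146, 2)·p = 10585 · (1/292) = 145/4.
E[α(G)] ≥ n − E[|E(G)|] = 146 − 145/4 = 439/4.
Numerically: ≈ 109.7500.
(This is only a lower bound; the true E[α(G)] may be larger.)

E[α(G)] ≥ 439/4 ≈ 109.7500.


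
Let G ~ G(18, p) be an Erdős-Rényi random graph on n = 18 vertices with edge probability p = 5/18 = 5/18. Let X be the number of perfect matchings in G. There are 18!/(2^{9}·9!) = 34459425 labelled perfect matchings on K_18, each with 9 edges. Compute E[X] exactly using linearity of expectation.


K_18 has 18!/(2^{9}·9!) = 34459425 labelled perfect matchings.
For each such perfect matching H, let X_H = 1 if all 9 edges of H are present in G. Then P[X_H = 1] = p^{9} = (5/18)^{9} = 1953125/198359290368.
By linearity: E[X] = Σ_H E[X_H] = 34459425 · p^{9} = 34459425 · 1953125/198359290368 = 830908203125/2448880128.
Numerically: E[X] ≈ 339.

E[X] = 34459425 · (5/18)^{9} = 830908203125/2448880128 ≈ 339.


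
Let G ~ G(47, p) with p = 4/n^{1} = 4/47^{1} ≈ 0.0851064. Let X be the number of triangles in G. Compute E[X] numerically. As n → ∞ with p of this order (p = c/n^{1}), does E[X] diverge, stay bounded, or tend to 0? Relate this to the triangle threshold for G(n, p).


Number of potential triangles: C(47, 3) = 16215.
Each occurs with probability p³ ≈ (0.0851064)³ ≈ 6.16433738e-04.
By linearity: E[X] = C(47, 3)·p³ ≈ 16215 · 6.16433738e-04 ≈ 9.995473.
Here α = 1, so p = 4/n is exactly at the triangle threshold p ~ 1/n. Asymptotically E[X] → c³/6 = 4³/6 = 32/3 ≈ 10.666667, a bounded constant. In this regime the triangle count is asymptotically Poisson(c³/6).

E[X] ≈ 9.995473; in regime p = Θ(1/n^{1}) E[X] stays bounded (at the triangle threshold p ~ 1/n).


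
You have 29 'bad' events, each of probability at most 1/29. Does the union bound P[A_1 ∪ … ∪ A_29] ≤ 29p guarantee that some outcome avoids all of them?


Union bound: P[∪_{i=1}^{29} A_i] ≤ Σ_i P[A_i] ≤ 29·p = 29·(1/29) = 1.
Numerically: 1 ≈ 1.000.
Is 1 < 1? NO.
Since the bound 1 is ≥ 1, the union bound is uninformative here; it does NOT by itself certify existence.

29·p = 1 ≈ 1.000; existence NOT certified by the union bound.


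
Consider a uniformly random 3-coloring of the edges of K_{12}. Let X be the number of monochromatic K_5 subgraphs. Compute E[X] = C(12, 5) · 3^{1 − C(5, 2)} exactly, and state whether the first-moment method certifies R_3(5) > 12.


E[X] = C(12, 5) · 3^{1 − 10} = 792 · 3^{−9} = 792/19683.
As a reduced fraction: E[X] = 88/2187 ≈ 0.040.
Is E[X] < 1? YES.
Since E[X] < 1, there exists a 3-coloring of K_{12} with no monochromatic K_5; hence R_3(5) > 12.

E[X] = 88/2187 ≈ 0.040; E[X] < 1, so R_3(5) > 12.


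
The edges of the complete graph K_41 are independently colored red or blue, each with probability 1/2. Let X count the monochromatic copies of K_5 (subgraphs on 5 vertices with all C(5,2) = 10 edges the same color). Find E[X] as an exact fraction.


Let X = Σ_S X_S over the C(41, 5) = 749398 subsets S of size 5, where X_S = 1 if the K_5 on S is monochromatic.
For a fixed S, the K_5 on S has C(5, 2) = 10 edges. P[all 10 edges red] = (1/2)^10, and likewise for blue, so P[monochromatic] = 2·(1/2)^10 = 2^{1 − 10} = 1/512.
Summing: E[X] = C(41, 5) · 2^{1 − 10} = 749398 · 1/512 = 374699/256.
Numerically: E[X] ≈ 1463.668.

E[X] = C(41,5)·2^(1−C(5,2)) = 374699/256 ≈ 1463.668.


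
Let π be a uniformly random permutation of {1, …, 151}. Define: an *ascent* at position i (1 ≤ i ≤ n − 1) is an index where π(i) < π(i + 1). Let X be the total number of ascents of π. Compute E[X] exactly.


Write X = Σ X_I over i = 1, …, 150, with X_I the indicator of one ascent.
There are 150 indicators.
For each fixed i, the pair (π(i), π(i+1)) is a uniformly random ordered pair of distinct values from {1, …, 151}; by symmetry P[π(i) < π(i+1)] = 1/2.
By linearity: E[X] = 150 · (1/2) = (151 − 1) · (1/2) = 75 ≈ 75.000.

E[X] = 75 = 75.000.
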